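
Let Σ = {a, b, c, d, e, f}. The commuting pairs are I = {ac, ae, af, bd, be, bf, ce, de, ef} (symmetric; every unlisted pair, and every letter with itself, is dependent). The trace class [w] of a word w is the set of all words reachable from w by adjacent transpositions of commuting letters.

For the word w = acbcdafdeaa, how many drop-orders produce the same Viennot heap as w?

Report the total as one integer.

0(a) covers ∅
1(c) covers ∅
2(b) covers 0:a, 1:c
3(c) covers 2:b
4(d) covers 3:c
5(a) covers 4:d
6(f) covers 4:d
7(d) covers 5:a, 6:f
8(e) covers ∅
9(a) covers 7:d
10(a) covers 9:a
floor of heap: 0:a, 1:c, 8:e
completions by unplaced set U, small U first (add the entries for U minus each lowest piece of U):
  |U|=1: {8}:1  {10}:1
  |U|=2: {8,10}:2  {9,10}:1
  |U|=3: {7,9,10}:1  {8,9,10}:3
  |U|=4: {5,7,9,10}:1  {6,7,9,10}:1  {7,8,9,10}:4
  |U|=5: {5,6,7,9,10}:2  {5,7,8,9,10}:5  {6,7,8,9,10}:5
  |U|=6: {4,5,6,7,9,10}:2  {5,6,7,8,9,10}:12
  |U|=7: {3,4,5,6,7,9,10}:2  {4,5,6,7,8,9,10}:14
  |U|=8: {2,3,4,5,6,7,9,10}:2  {3,4,5,6,7,8,9,10}:16
  |U|=9: {0,2,3,4,5,6,7,9,10}:2  {1,2,3,4,5,6,7,9,10}:2  {2,3,4,5,6,7,8,9,10}:18
  start at 0(a): 20
  start at 1(c): 20
  start at 8(e): 4
sum over floor = 44

44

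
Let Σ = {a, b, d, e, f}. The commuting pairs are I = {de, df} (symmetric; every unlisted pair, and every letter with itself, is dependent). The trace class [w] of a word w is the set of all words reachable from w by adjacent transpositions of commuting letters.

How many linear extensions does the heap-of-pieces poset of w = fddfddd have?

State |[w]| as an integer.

21

piece 0:f — minimal
piece 1:d — minimal
piece 2:d rests on {1:d}
piece 3:f rests on {0:f}
piece 4:d rests on {2:d}
piece 5:d rests on {4:d}
piece 6:d rests on {5:d}
minimal pieces: {0:f, 1:d}
ways to finish when only these pieces remain (= sum over removing one remaining piece with nothing left below it):
  1 left: {3}→1  {6}→1
  2 left: {0,3}→1  {3,6}→2  {5,6}→1
  3 left: {0,3,6}→3  {3,5,6}→3  {4,5,6}→1
  4 left: {0,3,5,6}→6  {2,4,5,6}→1  {3,4,5,6}→4
  5 left: {0,3,4,5,6}→10  {1,2,4,5,6}→1  {2,3,4,5,6}→5
  placing 0:f first → 6 extensions
  placing 1:d first → 15 extensions
total linear extensions = 21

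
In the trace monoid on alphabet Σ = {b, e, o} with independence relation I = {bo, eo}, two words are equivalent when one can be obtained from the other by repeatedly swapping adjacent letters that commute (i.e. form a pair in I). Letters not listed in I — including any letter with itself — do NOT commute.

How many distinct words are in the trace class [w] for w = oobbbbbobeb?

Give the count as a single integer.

#0=o has no predecessor
#1=o depends on [0:o]
#2=b has no predecessor
#3=b depends on [2:b]
#4=b depends on [3:b]
#5=b depends on [4:b]
#6=b depends on [5:b]
#7=o depends on [1:o]
#8=b depends on [6:b]
#9=e depends on [8:b]
#10=b depends on [9:e]
sources: [0:o, 2:b]
N(rest) = Σ N(rest − s) over sources s of rest; N(one piece) = 1:
  size 1 → [7]=1  [10]=1
  size 2 → [1,7]=1  [7,10]=2  [9,10]=1
  size 3 → [0,1,7]=1  [1,7,10]=3  [7,9,10]=3  [8,9,10]=1
  size 4 → [0,1,7,10]=4  [1,7,9,10]=6  [6,8,9,10]=1  [7,8,9,10]=4
  size 5 → [0,1,7,9,10]=10  [1,7,8,9,10]=10  [5,6,8,9,10]=1  [6,7,8,9,10]=5
  size 6 → [0,1,7,8,9,10]=20  [1,6,7,8,9,10]=15  [4,5,6,8,9,10]=1  [5,6,7,8,9,10]=6
  size 7 → [0,1,6,7,8,9,10]=35  [1,5,6,7,8,9,10]=21  [3,4,5,6,8,9,10]=1  [4,5,6,7,8,9,10]=7
  size 8 → [0,1,5,6,7,8,9,10]=56  [1,4,5,6,7,8,9,10]=28  [2,3,4,5,6,8,9,10]=1  [3,4,5,6,7,8,9,10]=8
  size 9 → [0,1,4,5,6,7,8,9,10]=84  [1,3,4,5,6,7,8,9,10]=36  [2,3,4,5,6,7,8,9,10]=9
  first=0(o) contributes 45
  first=2(b) contributes 120
|[w]| = 165

165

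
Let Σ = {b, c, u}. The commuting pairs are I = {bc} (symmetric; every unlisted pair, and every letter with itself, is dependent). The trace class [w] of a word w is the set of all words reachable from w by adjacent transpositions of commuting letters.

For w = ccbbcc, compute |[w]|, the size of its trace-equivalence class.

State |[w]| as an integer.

0(c) covers ∅
1(c) covers 0:c
2(b) covers ∅
3(b) covers 2:b
4(c) covers 1:c
5(c) covers 4:c
floor of heap: 0:c, 2:b
completions by unplaced set U, small U first (add the entries for U minus each lowest piece of U):
  |U|=1: {3}:1  {5}:1
  |U|=2: {2,3}:1  {3,5}:2  {4,5}:1
  |U|=3: {1,4,5}:1  {2,3,5}:3  {3,4,5}:3
  |U|=4: {0,1,4,5}:1  {1,3,4,5}:4  {2,3,4,5}:6
  start at 0(c): 10
  start at 2(b): 5
sum over floor = 15

15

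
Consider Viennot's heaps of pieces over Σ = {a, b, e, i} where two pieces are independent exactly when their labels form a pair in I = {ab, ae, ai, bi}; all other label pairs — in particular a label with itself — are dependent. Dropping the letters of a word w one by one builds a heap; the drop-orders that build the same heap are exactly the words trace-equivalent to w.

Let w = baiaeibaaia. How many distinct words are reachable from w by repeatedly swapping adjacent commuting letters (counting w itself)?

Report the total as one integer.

0(b) covers ∅
1(a) covers ∅
2(i) covers ∅
3(a) covers 1:a
4(e) covers 0:b, 2:i
5(i) covers 4:e
6(b) covers 4:e
7(a) covers 3:a
8(a) covers 7:a
9(i) covers 5:i
10(a) covers 8:a
floor of heap: 0:b, 1:a, 2:i
completions by unplaced set U, small U first (add the entries for U minus each lowest piece of U):
  |U|=1: {6}:1  {9}:1  {10}:1
  |U|=2: {5,9}:1  {6,9}:2  {6,10}:2  {8,10}:1  {9,10}:2
  |U|=3: {5,6,9}:3  {5,9,10}:3  {6,8,10}:3  {6,9,10}:6  {7,8,10}:1  {8,9,10}:3
  |U|=4: {3,7,8,10}:1  {4,5,6,9}:3  {5,6,9,10}:12  {5,8,9,10}:6  {6,7,8,10}:4  {6,8,9,10}:12  {7,8,9,10}:4
  |U|=5: {0,4,5,6,9}:3  {1,3,7,8,10}:1  {2,4,5,6,9}:3  {3,6,7,8,10}:5  {3,7,8,9,10}:5  {4,5,6,9,10}:15  {5,6,8,9,10}:30  {5,7,8,9,10}:10  {6,7,8,9,10}:20
  |U|=6: {0,2,4,5,6,9}:6  {0,4,5,6,9,10}:18  {1,3,6,7,8,10}:6  {1,3,7,8,9,10}:6  {2,4,5,6,9,10}:18  {3,5,7,8,9,10}:15  {3,6,7,8,9,10}:30  {4,5,6,8,9,10}:45  {5,6,7,8,9,10}:60
  |U|=7: {0,2,4,5,6,9,10}:42  {0,4,5,6,8,9,10}:63  {1,3,5,7,8,9,10}:21  {1,3,6,7,8,9,10}:42  {2,4,5,6,8,9,10}:63  {3,5,6,7,8,9,10}:105  {4,5,6,7,8,9,10}:105
  |U|=8: {0,2,4,5,6,8,9,10}:168  {0,4,5,6,7,8,9,10}:168  {1,3,5,6,7,8,9,10}:168  {2,4,5,6,7,8,9,10}:168  {3,4,5,6,7,8,9,10}:210
  |U|=9: {0,2,4,5,6,7,8,9,10}:504  {0,3,4,5,6,7,8,9,10}:378  {1,3,4,5,6,7,8,9,10}:378  {2,3,4,5,6,7,8,9,10}:378
  start at 0(b): 756
  start at 1(a): 1260
  start at 2(i): 756
sum over floor = 2772

2772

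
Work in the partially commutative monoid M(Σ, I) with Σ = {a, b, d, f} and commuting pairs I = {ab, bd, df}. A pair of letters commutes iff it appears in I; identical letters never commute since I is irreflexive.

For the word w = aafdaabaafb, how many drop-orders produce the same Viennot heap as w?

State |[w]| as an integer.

drop 0:a onto floor
drop 1:a onto {0:a}
drop 2:f onto {1:a}
drop 3:d onto {1:a}
drop 4:a onto {2:f, 3:d}
drop 5:a onto {4:a}
drop 6:b onto {2:f}
drop 7:a onto {5:a}
drop 8:a onto {7:a}
drop 9:f onto {6:b, 8:a}
drop 10:b onto {9:f}
ground layer = {0:a}
drop-orders for the pieces not yet dropped (sum over which currently-grounded one goes next):
  1 to go: {10} 1
  2 to go: {9,10} 1
  3 to go: {6,9,10} 1  {8,9,10} 1
  4 to go: {6,8,9,10} 2  {7,8,9,10} 1
  5 to go: {5,7,8,9,10} 1  {6,7,8,9,10} 3
  6 to go: {4,5,7,8,9,10} 1  {5,6,7,8,9,10} 4
  7 to go: {3,4,5,7,8,9,10} 1  {4,5,6,7,8,9,10} 5
  8 to go: {2,4,5,6,7,8,9,10} 5  {3,4,5,6,7,8,9,10} 6
  9 to go: {2,3,4,5,6,7,8,9,10} 11
  if 0:a drops first: 11 orders

11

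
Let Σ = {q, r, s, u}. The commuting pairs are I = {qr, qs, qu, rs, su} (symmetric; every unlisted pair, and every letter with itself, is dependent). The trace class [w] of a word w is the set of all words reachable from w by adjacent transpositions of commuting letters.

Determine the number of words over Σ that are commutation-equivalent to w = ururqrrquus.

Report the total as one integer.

drop 0:u onto floor
drop 1:r onto {0:u}
drop 2:u onto {1:r}
drop 3:r onto {2:u}
drop 4:q onto floor
drop 5:r onto {3:r}
drop 6:r onto {5:r}
drop 7:q onto {4:q}
drop 8:u onto {6:r}
drop 9:u onto {8:u}
drop 10:s onto floor
ground layer = {0:u, 4:q, 10:s}
drop-orders for the pieces not yet dropped (sum over which currently-grounded one goes next):
  1 to go: {7} 1  {9} 1  {10} 1
  2 to go: {4,7} 1  {7,9} 2  {7,10} 2  {8,9} 1  {9,10} 2
  3 to go: {4,7,9} 3  {4,7,10} 3  {6,8,9} 1  {7,8,9} 3  {7,9,10} 6  {8,9,10} 3
  4 to go: {4,7,8,9} 6  {4,7,9,10} 12  {5,6,8,9} 1  {6,7,8,9} 4  {6,8,9,10} 4  {7,8,9,10} 12
  5 to go: {3,5,6,8,9} 1  {4,6,7,8,9} 10  {4,7,8,9,10} 30  {5,6,7,8,9} 5  {5,6,8,9,10} 5  {6,7,8,9,10} 20
  6 to go: {2,3,5,6,8,9} 1  {3,5,6,7,8,9} 6  {3,5,6,8,9,10} 6  {4,5,6,7,8,9} 15  {4,6,7,8,9,10} 60  {5,6,7,8,9,10} 30
  7 to go: {1,2,3,5,6,8,9} 1  {2,3,5,6,7,8,9} 7  {2,3,5,6,8,9,10} 7  {3,4,5,6,7,8,9} 21  {3,5,6,7,8,9,10} 42  {4,5,6,7,8,9,10} 105
  8 to go: {0,1,2,3,5,6,8,9} 1  {1,2,3,5,6,7,8,9} 8  {1,2,3,5,6,8,9,10} 8  {2,3,4,5,6,7,8,9} 28  {2,3,5,6,7,8,9,10} 56  {3,4,5,6,7,8,9,10} 168
  9 to go: {0,1,2,3,5,6,7,8,9} 9  {0,1,2,3,5,6,8,9,10} 9  {1,2,3,4,5,6,7,8,9} 36  {1,2,3,5,6,7,8,9,10} 72  {2,3,4,5,6,7,8,9,10} 252
  if 0:u drops first: 360 orders
  if 4:q drops first: 90 orders
  if 10:s drops first: 45 orders
heap linearizations: 495

495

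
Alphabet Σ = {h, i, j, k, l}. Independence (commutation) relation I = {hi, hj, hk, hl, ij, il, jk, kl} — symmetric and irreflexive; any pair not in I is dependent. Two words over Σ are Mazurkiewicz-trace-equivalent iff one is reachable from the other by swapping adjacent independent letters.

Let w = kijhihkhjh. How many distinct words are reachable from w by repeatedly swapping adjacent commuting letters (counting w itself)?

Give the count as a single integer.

3150

#0=k has no predecessor
#1=i depends on [0:k]
#2=j has no predecessor
#3=h has no predecessor
#4=i depends on [1:i]
#5=h depends on [3:h]
#6=k depends on [4:i]
#7=h depends on [5:h]
#8=j depends on [2:j]
#9=h depends on [7:h]
sources: [0:k, 2:j, 3:h]
N(rest) = Σ N(rest − s) over sources s of rest; N(one piece) = 1:
  size 1 → [6]=1  [8]=1  [9]=1
  size 2 → [2,8]=1  [4,6]=1  [6,8]=2  [6,9]=2  [7,9]=1  [8,9]=2
  size 3 → [1,4,6]=1  [2,6,8]=3  [2,8,9]=3  [4,6,8]=3  [4,6,9]=3  [5,7,9]=1  [6,7,9]=3  [6,8,9]=6  [7,8,9]=3
  size 4 → [0,1,4,6]=1  [1,4,6,8]=4  [1,4,6,9]=4  [2,4,6,8]=6  [2,6,8,9]=12  [2,7,8,9]=6  [3,5,7,9]=1  [4,6,7,9]=6  [4,6,8,9]=12  [5,6,7,9]=4  [5,7,8,9]=4  [6,7,8,9]=12
  size 5 → [0,1,4,6,8]=5  [0,1,4,6,9]=5  [1,2,4,6,8]=10  [1,4,6,7,9]=10  [1,4,6,8,9]=20  [2,4,6,8,9]=30  [2,5,7,8,9]=10  [2,6,7,8,9]=30  [3,5,6,7,9]=5  [3,5,7,8,9]=5  [4,5,6,7,9]=10  [4,6,7,8,9]=30  [5,6,7,8,9]=20
  size 6 → [0,1,2,4,6,8]=15  [0,1,4,6,7,9]=15  [0,1,4,6,8,9]=30  [1,2,4,6,8,9]=60  [1,4,5,6,7,9]=20  [1,4,6,7,8,9]=60  [2,3,5,7,8,9]=15  [2,4,6,7,8,9]=90  [2,5,6,7,8,9]=60  [3,4,5,6,7,9]=15  [3,5,6,7,8,9]=30  [4,5,6,7,8,9]=60
  size 7 → [0,1,2,4,6,8,9]=105  [0,1,4,5,6,7,9]=35  [0,1,4,6,7,8,9]=105  [1,2,4,6,7,8,9]=210  [1,3,4,5,6,7,9]=35  [1,4,5,6,7,8,9]=140  [2,3,5,6,7,8,9]=105  [2,4,5,6,7,8,9]=210  [3,4,5,6,7,8,9]=105
  size 8 → [0,1,2,4,6,7,8,9]=420  [0,1,3,4,5,6,7,9]=70  [0,1,4,5,6,7,8,9]=280  [1,2,4,5,6,7,8,9]=560  [1,3,4,5,6,7,8,9]=280  [2,3,4,5,6,7,8,9]=420
  first=0(k) contributes 1260
  first=2(j) contributes 630
  first=3(h) contributes 1260
|[w]| = 3150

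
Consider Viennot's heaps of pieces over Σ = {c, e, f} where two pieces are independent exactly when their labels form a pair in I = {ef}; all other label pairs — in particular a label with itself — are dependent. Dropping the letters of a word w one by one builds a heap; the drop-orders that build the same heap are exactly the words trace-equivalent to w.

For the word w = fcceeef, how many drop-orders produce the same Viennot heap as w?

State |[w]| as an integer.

drop 0:f onto floor
drop 1:c onto {0:f}
drop 2:c onto {1:c}
drop 3:e onto {2:c}
drop 4:e onto {3:e}
drop 5:e onto {4:e}
drop 6:f onto {2:c}
ground layer = {0:f}
drop-orders for the pieces not yet dropped (sum over which currently-grounded one goes next):
  1 to go: {5} 1  {6} 1
  2 to go: {4,5} 1  {5,6} 2
  3 to go: {3,4,5} 1  {4,5,6} 3
  4 to go: {3,4,5,6} 4
  5 to go: {2,3,4,5,6} 4
  if 0:f drops first: 4 orders

4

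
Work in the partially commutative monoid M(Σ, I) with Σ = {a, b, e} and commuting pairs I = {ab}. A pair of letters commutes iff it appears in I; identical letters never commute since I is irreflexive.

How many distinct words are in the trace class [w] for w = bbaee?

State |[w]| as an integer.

3

0(b) covers ∅
1(b) covers 0:b
2(a) covers ∅
3(e) covers 1:b, 2:a
4(e) covers 3:e
floor of heap: 0:b, 2:a
completions by unplaced set U, small U first (add the entries for U minus each lowest piece of U):
  |U|=1: {4}:1
  |U|=2: {3,4}:1
  |U|=3: {1,3,4}:1  {2,3,4}:1
  start at 0(b): 2
  start at 2(a): 1
sum over floor = 3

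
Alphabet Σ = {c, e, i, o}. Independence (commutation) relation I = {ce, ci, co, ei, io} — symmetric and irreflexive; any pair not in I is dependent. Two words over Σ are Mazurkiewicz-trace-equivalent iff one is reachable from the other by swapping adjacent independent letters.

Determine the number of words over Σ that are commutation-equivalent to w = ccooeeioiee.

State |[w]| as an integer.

1980

#0=c has no predecessor
#1=c depends on [0:c]
#2=o has no predecessor
#3=o depends on [2:o]
#4=e depends on [3:o]
#5=e depends on [4:e]
#6=i has no predecessor
#7=o depends on [5:e]
#8=i depends on [6:i]
#9=e depends on [7:o]
#10=e depends on [9:e]
sources: [0:c, 2:o, 6:i]
N(rest) = Σ N(rest − s) over sources s of rest; N(one piece) = 1:
  size 1 → [1]=1  [8]=1  [10]=1
  size 2 → [0,1]=1  [1,8]=2  [1,10]=2  [6,8]=1  [8,10]=2  [9,10]=1
  size 3 → [0,1,8]=3  [0,1,10]=3  [1,6,8]=3  [1,8,10]=6  [1,9,10]=3  [6,8,10]=3  [7,9,10]=1  [8,9,10]=3
  size 4 → [0,1,6,8]=6  [0,1,8,10]=12  [0,1,9,10]=6  [1,6,8,10]=12  [1,7,9,10]=4  [1,8,9,10]=12  [5,7,9,10]=1  [6,8,9,10]=6  [7,8,9,10]=4
  size 5 → [0,1,6,8,10]=30  [0,1,7,9,10]=10  [0,1,8,9,10]=30  [1,5,7,9,10]=5  [1,6,8,9,10]=30  [1,7,8,9,10]=20  [4,5,7,9,10]=1  [5,7,8,9,10]=5  [6,7,8,9,10]=10
  size 6 → [0,1,5,7,9,10]=15  [0,1,6,8,9,10]=90  [0,1,7,8,9,10]=60  [1,4,5,7,9,10]=6  [1,5,7,8,9,10]=30  [1,6,7,8,9,10]=60  [3,4,5,7,9,10]=1  [4,5,7,8,9,10]=6  [5,6,7,8,9,10]=15
  size 7 → [0,1,4,5,7,9,10]=21  [0,1,5,7,8,9,10]=105  [0,1,6,7,8,9,10]=210  [1,3,4,5,7,9,10]=7  [1,4,5,7,8,9,10]=42  [1,5,6,7,8,9,10]=105  [2,3,4,5,7,9,10]=1  [3,4,5,7,8,9,10]=7  [4,5,6,7,8,9,10]=21
  size 8 → [0,1,3,4,5,7,9,10]=28  [0,1,4,5,7,8,9,10]=168  [0,1,5,6,7,8,9,10]=420  [1,2,3,4,5,7,9,10]=8  [1,3,4,5,7,8,9,10]=56  [1,4,5,6,7,8,9,10]=168  [2,3,4,5,7,8,9,10]=8  [3,4,5,6,7,8,9,10]=28
  size 9 → [0,1,2,3,4,5,7,9,10]=36  [0,1,3,4,5,7,8,9,10]=252  [0,1,4,5,6,7,8,9,10]=756  [1,2,3,4,5,7,8,9,10]=72  [1,3,4,5,6,7,8,9,10]=252  [2,3,4,5,6,7,8,9,10]=36
  first=0(c) contributes 360
  first=2(o) contributes 1260
  first=6(i) contributes 360
|[w]| = 1980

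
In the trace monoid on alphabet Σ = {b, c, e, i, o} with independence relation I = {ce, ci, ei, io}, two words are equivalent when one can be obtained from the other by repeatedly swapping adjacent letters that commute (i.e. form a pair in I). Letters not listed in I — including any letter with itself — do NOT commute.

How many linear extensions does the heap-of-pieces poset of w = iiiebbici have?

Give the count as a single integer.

12

#0=i has no predecessor
#1=i depends on [0:i]
#2=i depends on [1:i]
#3=e has no predecessor
#4=b depends on [2:i, 3:e]
#5=b depends on [4:b]
#6=i depends on [5:b]
#7=c depends on [5:b]
#8=i depends on [6:i]
sources: [0:i, 3:e]
N(rest) = Σ N(rest − s) over sources s of rest; N(one piece) = 1:
  size 1 → [7]=1  [8]=1
  size 2 → [6,8]=1  [7,8]=2
  size 3 → [6,7,8]=3
  size 4 → [5,6,7,8]=3
  size 5 → [4,5,6,7,8]=3
  size 6 → [2,4,5,6,7,8]=3  [3,4,5,6,7,8]=3
  size 7 → [1,2,4,5,6,7,8]=3  [2,3,4,5,6,7,8]=6
  first=0(i) contributes 9
  first=3(e) contributes 3
|[w]| = 12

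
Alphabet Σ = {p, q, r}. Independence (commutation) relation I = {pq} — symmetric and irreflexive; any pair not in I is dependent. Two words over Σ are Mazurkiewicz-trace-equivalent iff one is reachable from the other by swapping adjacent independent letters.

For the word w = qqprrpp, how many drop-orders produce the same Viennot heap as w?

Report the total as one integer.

piece 0:q — minimal
piece 1:q rests on {0:q}
piece 2:p — minimal
piece 3:r rests on {1:q, 2:p}
piece 4:r rests on {3:r}
piece 5:p rests on {4:r}
piece 6:p rests on {5:p}
minimal pieces: {0:q, 2:p}
ways to finish when only these pieces remain (= sum over removing one remaining piece with nothing left below it):
  1 left: {6}→1
  2 left: {5,6}→1
  3 left: {4,5,6}→1
  4 left: {3,4,5,6}→1
  5 left: {1,3,4,5,6}→1  {2,3,4,5,6}→1
  placing 0:q first → 2 extensions
  placing 2:p first → 1 extensions
total linear extensions = 3

3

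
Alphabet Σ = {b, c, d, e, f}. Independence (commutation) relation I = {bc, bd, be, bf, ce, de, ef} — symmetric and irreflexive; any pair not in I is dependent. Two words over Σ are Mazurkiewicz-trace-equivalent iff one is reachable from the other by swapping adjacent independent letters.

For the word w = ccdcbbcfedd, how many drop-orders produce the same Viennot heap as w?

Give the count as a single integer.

495

0(c) covers ∅
1(c) covers 0:c
2(d) covers 1:c
3(c) covers 2:d
4(b) covers ∅
5(b) covers 4:b
6(c) covers 3:c
7(f) covers 6:c
8(e) covers ∅
9(d) covers 7:f
10(d) covers 9:d
floor of heap: 0:c, 4:b, 8:e
completions by unplaced set U, small U first (add the entries for U minus each lowest piece of U):
  |U|=1: {5}:1  {8}:1  {10}:1
  |U|=2: {4,5}:1  {5,8}:2  {5,10}:2  {8,10}:2  {9,10}:1
  |U|=3: {4,5,8}:3  {4,5,10}:3  {5,8,10}:6  {5,9,10}:3  {7,9,10}:1  {8,9,10}:3
  |U|=4: {4,5,8,10}:12  {4,5,9,10}:6  {5,7,9,10}:4  {5,8,9,10}:12  {6,7,9,10}:1  {7,8,9,10}:4
  |U|=5: {3,6,7,9,10}:1  {4,5,7,9,10}:10  {4,5,8,9,10}:30  {5,6,7,9,10}:5  {5,7,8,9,10}:20  {6,7,8,9,10}:5
  |U|=6: {2,3,6,7,9,10}:1  {3,5,6,7,9,10}:6  {3,6,7,8,9,10}:6  {4,5,6,7,9,10}:15  {4,5,7,8,9,10}:60  {5,6,7,8,9,10}:30
  |U|=7: {1,2,3,6,7,9,10}:1  {2,3,5,6,7,9,10}:7  {2,3,6,7,8,9,10}:7  {3,4,5,6,7,9,10}:21  {3,5,6,7,8,9,10}:42  {4,5,6,7,8,9,10}:105
  |U|=8: {0,1,2,3,6,7,9,10}:1  {1,2,3,5,6,7,9,10}:8  {1,2,3,6,7,8,9,10}:8  {2,3,4,5,6,7,9,10}:28  {2,3,5,6,7,8,9,10}:56  {3,4,5,6,7,8,9,10}:168
  |U|=9: {0,1,2,3,5,6,7,9,10}:9  {0,1,2,3,6,7,8,9,10}:9  {1,2,3,4,5,6,7,9,10}:36  {1,2,3,5,6,7,8,9,10}:72  {2,3,4,5,6,7,8,9,10}:252
  start at 0(c): 360
  start at 4(b): 90
  start at 8(e): 45
sum over floor = 495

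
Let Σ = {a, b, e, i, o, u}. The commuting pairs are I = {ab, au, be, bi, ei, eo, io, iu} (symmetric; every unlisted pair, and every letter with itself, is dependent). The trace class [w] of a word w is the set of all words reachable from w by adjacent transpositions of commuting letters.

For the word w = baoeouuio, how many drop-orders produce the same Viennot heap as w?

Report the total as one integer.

piece 0:b — minimal
piece 1:a — minimal
piece 2:o rests on {0:b, 1:a}
piece 3:e rests on {1:a}
piece 4:o rests on {2:o}
piece 5:u rests on {3:e, 4:o}
piece 6:u rests on {5:u}
piece 7:i rests on {1:a}
piece 8:o rests on {6:u}
minimal pieces: {0:b, 1:a}
ways to finish when only these pieces remain (= sum over removing one remaining piece with nothing left below it):
  1 left: {7}→1  {8}→1
  2 left: {6,8}→1  {7,8}→2
  3 left: {5,6,8}→1  {6,7,8}→3
  4 left: {3,5,6,8}→1  {4,5,6,8}→1  {5,6,7,8}→4
  5 left: {2,4,5,6,8}→1  {3,4,5,6,8}→2  {3,5,6,7,8}→5  {4,5,6,7,8}→5
  6 left: {0,2,4,5,6,8}→1  {2,3,4,5,6,8}→3  {2,4,5,6,7,8}→6  {3,4,5,6,7,8}→12
  7 left: {0,2,3,4,5,6,8}→4  {0,2,4,5,6,7,8}→7  {2,3,4,5,6,7,8}→21
  placing 0:b first → 21 extensions
  placing 1:a first → 32 extensions
total linear extensions = 53

53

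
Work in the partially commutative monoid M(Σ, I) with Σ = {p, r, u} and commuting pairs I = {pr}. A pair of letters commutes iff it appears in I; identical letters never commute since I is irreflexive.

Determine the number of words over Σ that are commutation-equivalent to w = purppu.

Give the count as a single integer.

3

#0=p has no predecessor
#1=u depends on [0:p]
#2=r depends on [1:u]
#3=p depends on [1:u]
#4=p depends on [3:p]
#5=u depends on [2:r, 4:p]
sources: [0:p]
N(rest) = Σ N(rest − s) over sources s of rest; N(one piece) = 1:
  size 1 → [5]=1
  size 2 → [2,5]=1  [4,5]=1
  size 3 → [2,4,5]=2  [3,4,5]=1
  size 4 → [2,3,4,5]=3
  first=0(p) contributes 3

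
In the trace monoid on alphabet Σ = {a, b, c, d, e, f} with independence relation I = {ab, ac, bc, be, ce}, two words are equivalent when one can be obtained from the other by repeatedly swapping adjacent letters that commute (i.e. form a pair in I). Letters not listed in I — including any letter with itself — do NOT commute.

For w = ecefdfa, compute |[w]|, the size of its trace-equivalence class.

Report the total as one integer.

3

0(e) covers ∅
1(c) covers ∅
2(e) covers 0:e
3(f) covers 1:c, 2:e
4(d) covers 3:f
5(f) covers 4:d
6(a) covers 5:f
floor of heap: 0:e, 1:c
completions by unplaced set U, small U first (add the entries for U minus each lowest piece of U):
  |U|=1: {6}:1
  |U|=2: {5,6}:1
  |U|=3: {4,5,6}:1
  |U|=4: {3,4,5,6}:1
  |U|=5: {1,3,4,5,6}:1  {2,3,4,5,6}:1
  start at 0(e): 2
  start at 1(c): 1
sum over floor = 3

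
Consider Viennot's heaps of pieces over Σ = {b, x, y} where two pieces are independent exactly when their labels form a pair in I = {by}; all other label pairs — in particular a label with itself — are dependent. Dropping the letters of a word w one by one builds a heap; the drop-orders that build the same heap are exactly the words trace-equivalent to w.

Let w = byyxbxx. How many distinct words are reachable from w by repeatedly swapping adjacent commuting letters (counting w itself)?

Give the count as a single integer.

piece 0:b — minimal
piece 1:y — minimal
piece 2:y rests on {1:y}
piece 3:x rests on {0:b, 2:y}
piece 4:b rests on {3:x}
piece 5:x rests on {4:b}
piece 6:x rests on {5:x}
minimal pieces: {0:b, 1:y}
ways to finish when only these pieces remain (= sum over removing one remaining piece with nothing left below it):
  1 left: {6}→1
  2 left: {5,6}→1
  3 left: {4,5,6}→1
  4 left: {3,4,5,6}→1
  5 left: {0,3,4,5,6}→1  {2,3,4,5,6}→1
  placing 0:b first → 1 extensions
  placing 1:y first → 2 extensions
total linear extensions = 3

3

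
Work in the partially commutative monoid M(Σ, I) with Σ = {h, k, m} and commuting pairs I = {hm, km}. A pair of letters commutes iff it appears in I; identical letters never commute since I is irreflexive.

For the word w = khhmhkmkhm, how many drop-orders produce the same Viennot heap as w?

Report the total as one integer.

0(k) covers ∅
1(h) covers 0:k
2(h) covers 1:h
3(m) covers ∅
4(h) covers 2:h
5(k) covers 4:h
6(m) covers 3:m
7(k) covers 5:k
8(h) covers 7:k
9(m) covers 6:m
floor of heap: 0:k, 3:m
completions by unplaced set U, small U first (add the entries for U minus each lowest piece of U):
  |U|=1: {8}:1  {9}:1
  |U|=2: {6,9}:1  {7,8}:1  {8,9}:2
  |U|=3: {3,6,9}:1  {5,7,8}:1  {6,8,9}:3  {7,8,9}:3
  |U|=4: {3,6,8,9}:4  {4,5,7,8}:1  {5,7,8,9}:4  {6,7,8,9}:6
  |U|=5: {2,4,5,7,8}:1  {3,6,7,8,9}:10  {4,5,7,8,9}:5  {5,6,7,8,9}:10
  |U|=6: {1,2,4,5,7,8}:1  {2,4,5,7,8,9}:6  {3,5,6,7,8,9}:20  {4,5,6,7,8,9}:15
  |U|=7: {0,1,2,4,5,7,8}:1  {1,2,4,5,7,8,9}:7  {2,4,5,6,7,8,9}:21  {3,4,5,6,7,8,9}:35
  |U|=8: {0,1,2,4,5,7,8,9}:8  {1,2,4,5,6,7,8,9}:28  {2,3,4,5,6,7,8,9}:56
  start at 0(k): 84
  start at 3(m): 36
sum over floor = 120

120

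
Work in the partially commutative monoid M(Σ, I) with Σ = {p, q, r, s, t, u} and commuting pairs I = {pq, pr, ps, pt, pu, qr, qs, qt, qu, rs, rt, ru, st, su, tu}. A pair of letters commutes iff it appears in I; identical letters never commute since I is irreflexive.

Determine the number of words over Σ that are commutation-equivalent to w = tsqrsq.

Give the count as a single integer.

180

#0=t has no predecessor
#1=s has no predecessor
#2=q has no predecessor
#3=r has no predecessor
#4=s depends on [1:s]
#5=q depends on [2:q]
sources: [0:t, 1:s, 2:q, 3:r]
N(rest) = Σ N(rest − s) over sources s of rest; N(one piece) = 1:
  size 1 → [0]=1  [3]=1  [4]=1  [5]=1
  size 2 → [0,3]=2  [0,4]=2  [0,5]=2  [1,4]=1  [2,5]=1  [3,4]=2  [3,5]=2  [4,5]=2
  size 3 → [0,1,4]=3  [0,2,5]=3  [0,3,4]=6  [0,3,5]=6  [0,4,5]=6  [1,3,4]=3  [1,4,5]=3  [2,3,5]=3  [2,4,5]=3  [3,4,5]=6
  size 4 → [0,1,3,4]=12  [0,1,4,5]=12  [0,2,3,5]=12  [0,2,4,5]=12  [0,3,4,5]=24  [1,2,4,5]=6  [1,3,4,5]=12  [2,3,4,5]=12
  first=0(t) contributes 30
  first=1(s) contributes 60
  first=2(q) contributes 60
  first=3(r) contributes 30
|[w]| = 180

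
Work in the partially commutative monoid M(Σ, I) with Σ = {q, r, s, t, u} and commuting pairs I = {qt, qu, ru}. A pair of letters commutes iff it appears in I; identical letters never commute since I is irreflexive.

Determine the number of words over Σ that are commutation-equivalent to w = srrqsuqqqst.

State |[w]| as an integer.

piece 0:s — minimal
piece 1:r rests on {0:s}
piece 2:r rests on {1:r}
piece 3:q rests on {2:r}
piece 4:s rests on {3:q}
piece 5:u rests on {4:s}
piece 6:q rests on {4:s}
piece 7:q rests on {6:q}
piece 8:q rests on {7:q}
piece 9:s rests on {5:u, 8:q}
piece 10:t rests on {9:s}
minimal pieces: {0:s}
ways to finish when only these pieces remain (= sum over removing one remaining piece with nothing left below it):
  1 left: {10}→1
  2 left: {9,10}→1
  3 left: {5,9,10}→1  {8,9,10}→1
  4 left: {5,8,9,10}→2  {7,8,9,10}→1
  5 left: {5,7,8,9,10}→3  {6,7,8,9,10}→1
  6 left: {5,6,7,8,9,10}→4
  7 left: {4,5,6,7,8,9,10}→4
  8 left: {3,4,5,6,7,8,9,10}→4
  9 left: {2,3,4,5,6,7,8,9,10}→4
  placing 0:s first → 4 extensions

4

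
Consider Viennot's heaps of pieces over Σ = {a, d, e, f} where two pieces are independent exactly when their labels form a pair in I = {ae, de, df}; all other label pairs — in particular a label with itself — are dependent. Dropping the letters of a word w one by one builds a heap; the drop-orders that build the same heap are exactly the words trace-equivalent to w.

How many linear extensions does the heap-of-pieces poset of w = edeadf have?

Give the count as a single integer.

16

0(e) covers ∅
1(d) covers ∅
2(e) covers 0:e
3(a) covers 1:d
4(d) covers 3:a
5(f) covers 2:e, 3:a
floor of heap: 0:e, 1:d
completions by unplaced set U, small U first (add the entries for U minus each lowest piece of U):
  |U|=1: {4}:1  {5}:1
  |U|=2: {2,5}:1  {4,5}:2
  |U|=3: {0,2,5}:1  {2,4,5}:3  {3,4,5}:2
  |U|=4: {0,2,4,5}:4  {1,3,4,5}:2  {2,3,4,5}:5
  start at 0(e): 7
  start at 1(d): 9
sum over floor = 16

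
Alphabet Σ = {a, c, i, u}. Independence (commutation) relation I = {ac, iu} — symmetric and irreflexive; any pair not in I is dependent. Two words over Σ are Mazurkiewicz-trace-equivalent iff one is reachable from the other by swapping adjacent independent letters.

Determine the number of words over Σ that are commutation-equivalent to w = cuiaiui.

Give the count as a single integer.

piece 0:c — minimal
piece 1:u rests on {0:c}
piece 2:i rests on {0:c}
piece 3:a rests on {1:u, 2:i}
piece 4:i rests on {3:a}
piece 5:u rests on {3:a}
piece 6:i rests on {4:i}
minimal pieces: {0:c}
ways to finish when only these pieces remain (= sum over removing one remaining piece with nothing left below it):
  1 left: {5}→1  {6}→1
  2 left: {4,6}→1  {5,6}→2
  3 left: {4,5,6}→3
  4 left: {3,4,5,6}→3
  5 left: {1,3,4,5,6}→3  {2,3,4,5,6}→3
  placing 0:c first → 6 extensions

6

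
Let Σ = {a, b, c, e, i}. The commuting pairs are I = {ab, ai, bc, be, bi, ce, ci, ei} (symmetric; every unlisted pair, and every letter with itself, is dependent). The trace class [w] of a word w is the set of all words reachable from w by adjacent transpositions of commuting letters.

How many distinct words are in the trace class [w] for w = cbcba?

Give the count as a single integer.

10

0(c) covers ∅
1(b) covers ∅
2(c) covers 0:c
3(b) covers 1:b
4(a) covers 2:c
floor of heap: 0:c, 1:b
completions by unplaced set U, small U first (add the entries for U minus each lowest piece of U):
  |U|=1: {3}:1  {4}:1
  |U|=2: {1,3}:1  {2,4}:1  {3,4}:2
  |U|=3: {0,2,4}:1  {1,3,4}:3  {2,3,4}:3
  start at 0(c): 6
  start at 1(b): 4
sum over floor = 10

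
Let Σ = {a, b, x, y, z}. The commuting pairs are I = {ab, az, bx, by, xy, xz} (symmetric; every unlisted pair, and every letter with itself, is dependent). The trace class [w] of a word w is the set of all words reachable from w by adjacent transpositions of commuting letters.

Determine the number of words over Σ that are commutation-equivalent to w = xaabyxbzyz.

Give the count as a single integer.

drop 0:x onto floor
drop 1:a onto {0:x}
drop 2:a onto {1:a}
drop 3:b onto floor
drop 4:y onto {2:a}
drop 5:x onto {2:a}
drop 6:b onto {3:b}
drop 7:z onto {4:y, 6:b}
drop 8:y onto {7:z}
drop 9:z onto {8:y}
ground layer = {0:x, 3:b}
drop-orders for the pieces not yet dropped (sum over which currently-grounded one goes next):
  1 to go: {5} 1  {9} 1
  2 to go: {5,9} 2  {8,9} 1
  3 to go: {5,8,9} 3  {7,8,9} 1
  4 to go: {4,7,8,9} 1  {5,7,8,9} 4  {6,7,8,9} 1
  5 to go: {3,6,7,8,9} 1  {4,5,7,8,9} 5  {4,6,7,8,9} 2  {5,6,7,8,9} 5
  6 to go: {2,4,5,7,8,9} 5  {3,4,6,7,8,9} 3  {3,5,6,7,8,9} 6  {4,5,6,7,8,9} 12
  7 to go: {1,2,4,5,7,8,9} 5  {2,4,5,6,7,8,9} 17  {3,4,5,6,7,8,9} 21
  8 to go: {0,1,2,4,5,7,8,9} 5  {1,2,4,5,6,7,8,9} 22  {2,3,4,5,6,7,8,9} 38
  if 0:x drops first: 60 orders
  if 3:b drops first: 27 orders
heap linearizations: 87

87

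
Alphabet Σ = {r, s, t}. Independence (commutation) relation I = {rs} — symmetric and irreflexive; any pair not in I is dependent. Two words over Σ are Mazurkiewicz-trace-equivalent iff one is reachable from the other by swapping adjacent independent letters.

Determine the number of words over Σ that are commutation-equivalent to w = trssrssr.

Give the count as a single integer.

piece 0:t — minimal
piece 1:r rests on {0:t}
piece 2:s rests on {0:t}
piece 3:s rests on {2:s}
piece 4:r rests on {1:r}
piece 5:s rests on {3:s}
piece 6:s rests on {5:s}
piece 7:r rests on {4:r}
minimal pieces: {0:t}
ways to finish when only these pieces remain (= sum over removing one remaining piece with nothing left below it):
  1 left: {6}→1  {7}→1
  2 left: {4,7}→1  {5,6}→1  {6,7}→2
  3 left: {1,4,7}→1  {3,5,6}→1  {4,6,7}→3  {5,6,7}→3
  4 left: {1,4,6,7}→4  {2,3,5,6}→1  {3,5,6,7}→4  {4,5,6,7}→6
  5 left: {1,4,5,6,7}→10  {2,3,5,6,7}→5  {3,4,5,6,7}→10
  6 left: {1,3,4,5,6,7}→20  {2,3,4,5,6,7}→15
  placing 0:t first → 35 extensions

35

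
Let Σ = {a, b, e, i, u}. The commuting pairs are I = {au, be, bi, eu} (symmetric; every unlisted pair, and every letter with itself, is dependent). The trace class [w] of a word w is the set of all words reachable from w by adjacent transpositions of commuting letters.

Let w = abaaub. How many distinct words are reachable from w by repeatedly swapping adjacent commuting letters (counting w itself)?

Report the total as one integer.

#0=a has no predecessor
#1=b depends on [0:a]
#2=a depends on [1:b]
#3=a depends on [2:a]
#4=u depends on [1:b]
#5=b depends on [3:a, 4:u]
sources: [0:a]
N(rest) = Σ N(rest − s) over sources s of rest; N(one piece) = 1:
  size 1 → [5]=1
  size 2 → [3,5]=1  [4,5]=1
  size 3 → [2,3,5]=1  [3,4,5]=2
  size 4 → [2,3,4,5]=3
  first=0(a) contributes 3

3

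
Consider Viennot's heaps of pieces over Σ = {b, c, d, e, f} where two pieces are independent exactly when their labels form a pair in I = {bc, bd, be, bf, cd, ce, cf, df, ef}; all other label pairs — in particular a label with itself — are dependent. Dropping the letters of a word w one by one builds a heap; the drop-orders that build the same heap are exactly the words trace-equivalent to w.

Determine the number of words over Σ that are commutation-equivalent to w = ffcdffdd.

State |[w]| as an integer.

280

#0=f has no predecessor
#1=f depends on [0:f]
#2=c has no predecessor
#3=d has no predecessor
#4=f depends on [1:f]
#5=f depends on [4:f]
#6=d depends on [3:d]
#7=d depends on [6:d]
sources: [0:f, 2:c, 3:d]
N(rest) = Σ N(rest − s) over sources s of rest; N(one piece) = 1:
  size 1 → [2]=1  [5]=1  [7]=1
  size 2 → [2,5]=2  [2,7]=2  [4,5]=1  [5,7]=2  [6,7]=1
  size 3 → [1,4,5]=1  [2,4,5]=3  [2,5,7]=6  [2,6,7]=3  [3,6,7]=1  [4,5,7]=3  [5,6,7]=3
  size 4 → [0,1,4,5]=1  [1,2,4,5]=4  [1,4,5,7]=4  [2,3,6,7]=4  [2,4,5,7]=12  [2,5,6,7]=12  [3,5,6,7]=4  [4,5,6,7]=6
  size 5 → [0,1,2,4,5]=5  [0,1,4,5,7]=5  [1,2,4,5,7]=20  [1,4,5,6,7]=10  [2,3,5,6,7]=20  [2,4,5,6,7]=30  [3,4,5,6,7]=10
  size 6 → [0,1,2,4,5,7]=30  [0,1,4,5,6,7]=15  [1,2,4,5,6,7]=60  [1,3,4,5,6,7]=20  [2,3,4,5,6,7]=60
  first=0(f) contributes 140
  first=2(c) contributes 35
  first=3(d) contributes 105
|[w]| = 280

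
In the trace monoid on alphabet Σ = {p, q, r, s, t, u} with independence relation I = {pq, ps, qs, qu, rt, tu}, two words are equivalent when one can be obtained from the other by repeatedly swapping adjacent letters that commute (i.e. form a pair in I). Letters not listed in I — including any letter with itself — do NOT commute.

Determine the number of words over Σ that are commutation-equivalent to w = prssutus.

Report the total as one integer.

3

drop 0:p onto floor
drop 1:r onto {0:p}
drop 2:s onto {1:r}
drop 3:s onto {2:s}
drop 4:u onto {3:s}
drop 5:t onto {3:s}
drop 6:u onto {4:u}
drop 7:s onto {5:t, 6:u}
ground layer = {0:p}
drop-orders for the pieces not yet dropped (sum over which currently-grounded one goes next):
  1 to go: {7} 1
  2 to go: {5,7} 1  {6,7} 1
  3 to go: {4,6,7} 1  {5,6,7} 2
  4 to go: {4,5,6,7} 3
  5 to go: {3,4,5,6,7} 3
  6 to go: {2,3,4,5,6,7} 3
  if 0:p drops first: 3 orders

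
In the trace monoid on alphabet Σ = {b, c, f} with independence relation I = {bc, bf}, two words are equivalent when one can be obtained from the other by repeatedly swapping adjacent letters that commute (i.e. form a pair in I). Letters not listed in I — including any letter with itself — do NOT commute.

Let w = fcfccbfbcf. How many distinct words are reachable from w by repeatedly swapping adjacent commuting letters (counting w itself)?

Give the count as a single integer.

45

drop 0:f onto floor
drop 1:c onto {0:f}
drop 2:f onto {1:c}
drop 3:c onto {2:f}
drop 4:c onto {3:c}
drop 5:b onto floor
drop 6:f onto {4:c}
drop 7:b onto {5:b}
drop 8:c onto {6:f}
drop 9:f onto {8:c}
ground layer = {0:f, 5:b}
drop-orders for the pieces not yet dropped (sum over which currently-grounded one goes next):
  1 to go: {7} 1  {9} 1
  2 to go: {5,7} 1  {7,9} 2  {8,9} 1
  3 to go: {5,7,9} 3  {6,8,9} 1  {7,8,9} 3
  4 to go: {4,6,8,9} 1  {5,7,8,9} 6  {6,7,8,9} 4
  5 to go: {3,4,6,8,9} 1  {4,6,7,8,9} 5  {5,6,7,8,9} 10
  6 to go: {2,3,4,6,8,9} 1  {3,4,6,7,8,9} 6  {4,5,6,7,8,9} 15
  7 to go: {1,2,3,4,6,8,9} 1  {2,3,4,6,7,8,9} 7  {3,4,5,6,7,8,9} 21
  8 to go: {0,1,2,3,4,6,8,9} 1  {1,2,3,4,6,7,8,9} 8  {2,3,4,5,6,7,8,9} 28
  if 0:f drops first: 36 orders
  if 5:b drops first: 9 orders
heap linearizations: 45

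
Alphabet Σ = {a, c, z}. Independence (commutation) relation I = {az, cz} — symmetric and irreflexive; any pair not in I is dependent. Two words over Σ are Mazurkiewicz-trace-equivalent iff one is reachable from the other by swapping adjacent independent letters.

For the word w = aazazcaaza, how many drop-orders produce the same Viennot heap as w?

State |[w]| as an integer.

0(a) covers ∅
1(a) covers 0:a
2(z) covers ∅
3(a) covers 1:a
4(z) covers 2:z
5(c) covers 3:a
6(a) covers 5:c
7(a) covers 6:a
8(z) covers 4:z
9(a) covers 7:a
floor of heap: 0:a, 2:z
completions by unplaced set U, small U first (add the entries for U minus each lowest piece of U):
  |U|=1: {8}:1  {9}:1
  |U|=2: {4,8}:1  {7,9}:1  {8,9}:2
  |U|=3: {2,4,8}:1  {4,8,9}:3  {6,7,9}:1  {7,8,9}:3
  |U|=4: {2,4,8,9}:4  {4,7,8,9}:6  {5,6,7,9}:1  {6,7,8,9}:4
  |U|=5: {2,4,7,8,9}:10  {3,5,6,7,9}:1  {4,6,7,8,9}:10  {5,6,7,8,9}:5
  |U|=6: {1,3,5,6,7,9}:1  {2,4,6,7,8,9}:20  {3,5,6,7,8,9}:6  {4,5,6,7,8,9}:15
  |U|=7: {0,1,3,5,6,7,9}:1  {1,3,5,6,7,8,9}:7  {2,4,5,6,7,8,9}:35  {3,4,5,6,7,8,9}:21
  |U|=8: {0,1,3,5,6,7,8,9}:8  {1,3,4,5,6,7,8,9}:28  {2,3,4,5,6,7,8,9}:56
  start at 0(a): 84
  start at 2(z): 36
sum over floor = 120

120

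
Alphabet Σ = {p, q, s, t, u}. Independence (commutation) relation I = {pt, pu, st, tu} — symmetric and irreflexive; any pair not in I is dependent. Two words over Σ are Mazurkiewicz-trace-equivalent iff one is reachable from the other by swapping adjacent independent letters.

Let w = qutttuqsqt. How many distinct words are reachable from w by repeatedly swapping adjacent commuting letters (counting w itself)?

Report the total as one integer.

10

piece 0:q — minimal
piece 1:u rests on {0:q}
piece 2:t rests on {0:q}
piece 3:t rests on {2:t}
piece 4:t rests on {3:t}
piece 5:u rests on {1:u}
piece 6:q rests on {4:t, 5:u}
piece 7:s rests on {6:q}
piece 8:q rests on {7:s}
piece 9:t rests on {8:q}
minimal pieces: {0:q}
ways to finish when only these pieces remain (= sum over removing one remaining piece with nothing left below it):
  1 left: {9}→1
  2 left: {8,9}→1
  3 left: {7,8,9}→1
  4 left: {6,7,8,9}→1
  5 left: {4,6,7,8,9}→1  {5,6,7,8,9}→1
  6 left: {1,5,6,7,8,9}→1  {3,4,6,7,8,9}→1  {4,5,6,7,8,9}→2
  7 left: {1,4,5,6,7,8,9}→3  {2,3,4,6,7,8,9}→1  {3,4,5,6,7,8,9}→3
  8 left: {1,3,4,5,6,7,8,9}→6  {2,3,4,5,6,7,8,9}→4
  placing 0:q first → 10 extensions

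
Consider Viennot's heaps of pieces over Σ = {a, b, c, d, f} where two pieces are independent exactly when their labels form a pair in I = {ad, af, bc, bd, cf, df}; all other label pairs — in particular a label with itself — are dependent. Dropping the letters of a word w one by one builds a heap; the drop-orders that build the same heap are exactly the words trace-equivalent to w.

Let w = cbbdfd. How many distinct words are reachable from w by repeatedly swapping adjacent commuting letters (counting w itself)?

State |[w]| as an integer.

20

drop 0:c onto floor
drop 1:b onto floor
drop 2:b onto {1:b}
drop 3:d onto {0:c}
drop 4:f onto {2:b}
drop 5:d onto {3:d}
ground layer = {0:c, 1:b}
drop-orders for the pieces not yet dropped (sum over which currently-grounded one goes next):
  1 to go: {4} 1  {5} 1
  2 to go: {2,4} 1  {3,5} 1  {4,5} 2
  3 to go: {0,3,5} 1  {1,2,4} 1  {2,4,5} 3  {3,4,5} 3
  4 to go: {0,3,4,5} 4  {1,2,4,5} 4  {2,3,4,5} 6
  if 0:c drops first: 10 orders
  if 1:b drops first: 10 orders
heap linearizations: 20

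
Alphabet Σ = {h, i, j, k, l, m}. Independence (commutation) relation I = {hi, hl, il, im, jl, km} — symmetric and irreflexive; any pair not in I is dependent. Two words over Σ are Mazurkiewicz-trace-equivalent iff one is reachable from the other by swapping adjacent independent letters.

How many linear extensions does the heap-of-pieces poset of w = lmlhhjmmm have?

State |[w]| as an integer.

0(l) covers ∅
1(m) covers 0:l
2(l) covers 1:m
3(h) covers 1:m
4(h) covers 3:h
5(j) covers 4:h
6(m) covers 2:l, 5:j
7(m) covers 6:m
8(m) covers 7:m
floor of heap: 0:l
completions by unplaced set U, small U first (add the entries for U minus each lowest piece of U):
  |U|=1: {8}:1
  |U|=2: {7,8}:1
  |U|=3: {6,7,8}:1
  |U|=4: {2,6,7,8}:1  {5,6,7,8}:1
  |U|=5: {2,5,6,7,8}:2  {4,5,6,7,8}:1
  |U|=6: {2,4,5,6,7,8}:3  {3,4,5,6,7,8}:1
  |U|=7: {2,3,4,5,6,7,8}:4
  start at 0(l): 4

4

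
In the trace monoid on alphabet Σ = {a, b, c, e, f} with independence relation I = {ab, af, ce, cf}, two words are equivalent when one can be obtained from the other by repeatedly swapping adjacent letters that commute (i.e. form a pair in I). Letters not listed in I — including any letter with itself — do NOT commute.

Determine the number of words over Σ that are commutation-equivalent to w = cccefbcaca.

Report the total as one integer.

0(c) covers ∅
1(c) covers 0:c
2(c) covers 1:c
3(e) covers ∅
4(f) covers 3:e
5(b) covers 2:c, 4:f
6(c) covers 5:b
7(a) covers 6:c
8(c) covers 7:a
9(a) covers 8:c
floor of heap: 0:c, 3:e
completions by unplaced set U, small U first (add the entries for U minus each lowest piece of U):
  |U|=1: {9}:1
  |U|=2: {8,9}:1
  |U|=3: {7,8,9}:1
  |U|=4: {6,7,8,9}:1
  |U|=5: {5,6,7,8,9}:1
  |U|=6: {2,5,6,7,8,9}:1  {4,5,6,7,8,9}:1
  |U|=7: {1,2,5,6,7,8,9}:1  {2,4,5,6,7,8,9}:2  {3,4,5,6,7,8,9}:1
  |U|=8: {0,1,2,5,6,7,8,9}:1  {1,2,4,5,6,7,8,9}:3  {2,3,4,5,6,7,8,9}:3
  start at 0(c): 6
  start at 3(e): 4
sum over floor = 10

10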